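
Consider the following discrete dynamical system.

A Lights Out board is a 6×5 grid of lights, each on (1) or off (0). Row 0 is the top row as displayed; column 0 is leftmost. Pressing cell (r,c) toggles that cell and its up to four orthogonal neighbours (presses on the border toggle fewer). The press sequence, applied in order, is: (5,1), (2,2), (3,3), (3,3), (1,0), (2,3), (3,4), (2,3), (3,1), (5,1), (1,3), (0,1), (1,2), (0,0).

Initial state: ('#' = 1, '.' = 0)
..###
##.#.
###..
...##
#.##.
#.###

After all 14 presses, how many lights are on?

[0] ..###
##.#.
###..
...##
#.##.
#.###
[1] ..###
##.#.
###..
...##
####.
.#.##
[2] ..###
####.
#..#.
..###
####.
.#.##
[3] ..###
####.
#....
.....
###..
.#.##
[4] ..###
####.
#..#.
..###
####.
.#.##
[5] #.###
..##.
...#.
..###
####.
.#.##
[6] #.###
..#..
..#.#
..#.#
####.
.#.##
[7] #.###
..#..
..#..
..##.
#####
.#.##
[8] #.###
..##.
...##
..#..
#####
.#.##
[9] #.###
..##.
.#.##
##...
#.###
.#.##
[10] #.###
..##.
.#.##
##...
#####
#.###
[11] #.#.#
....#
.#..#
##...
#####
#.###
[12] .#..#
.#..#
.#..#
##...
#####
#.###
[13] .##.#
..###
.##.#
##...
#####
#.###
[14] #.#.#
#.###
.##.#
##...
#####
#.###

21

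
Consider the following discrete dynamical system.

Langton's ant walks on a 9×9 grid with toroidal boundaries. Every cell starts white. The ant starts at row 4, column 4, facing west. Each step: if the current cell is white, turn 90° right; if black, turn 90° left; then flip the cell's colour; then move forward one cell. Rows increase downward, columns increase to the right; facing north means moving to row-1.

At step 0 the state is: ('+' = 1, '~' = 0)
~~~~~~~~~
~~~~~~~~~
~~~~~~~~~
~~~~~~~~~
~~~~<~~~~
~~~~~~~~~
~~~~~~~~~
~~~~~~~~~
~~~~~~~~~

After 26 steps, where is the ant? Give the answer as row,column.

5,7

step 0: ~~~~~~~~~
~~~~~~~~~
~~~~~~~~~
~~~~~~~~~
~~~~<~~~~
~~~~~~~~~
~~~~~~~~~
~~~~~~~~~
~~~~~~~~~
step 1: ~~~~~~~~~
~~~~~~~~~
~~~~~~~~~
~~~~^~~~~
~~~~+~~~~
~~~~~~~~~
~~~~~~~~~
~~~~~~~~~
~~~~~~~~~
step 2: ~~~~~~~~~
~~~~~~~~~
~~~~~~~~~
~~~~+>~~~
~~~~+~~~~
~~~~~~~~~
~~~~~~~~~
~~~~~~~~~
~~~~~~~~~
step 3: ~~~~~~~~~
~~~~~~~~~
~~~~~~~~~
~~~~++~~~
~~~~+v~~~
~~~~~~~~~
~~~~~~~~~
~~~~~~~~~
~~~~~~~~~
step 4: ~~~~~~~~~
~~~~~~~~~
~~~~~~~~~
~~~~++~~~
~~~~<+~~~
~~~~~~~~~
~~~~~~~~~
~~~~~~~~~
~~~~~~~~~
step 5: ~~~~~~~~~
~~~~~~~~~
~~~~~~~~~
~~~~++~~~
~~~~~+~~~
~~~~v~~~~
~~~~~~~~~
~~~~~~~~~
~~~~~~~~~
step 6: ~~~~~~~~~
~~~~~~~~~
~~~~~~~~~
~~~~++~~~
~~~~~+~~~
~~~<+~~~~
~~~~~~~~~
~~~~~~~~~
~~~~~~~~~
step 7: ~~~~~~~~~
~~~~~~~~~
~~~~~~~~~
~~~~++~~~
~~~^~+~~~
~~~++~~~~
~~~~~~~~~
~~~~~~~~~
~~~~~~~~~
step 8: ~~~~~~~~~
~~~~~~~~~
~~~~~~~~~
~~~~++~~~
~~~+>+~~~
~~~++~~~~
~~~~~~~~~
~~~~~~~~~
~~~~~~~~~
step 9: ~~~~~~~~~
~~~~~~~~~
~~~~~~~~~
~~~~++~~~
~~~+++~~~
~~~+v~~~~
~~~~~~~~~
~~~~~~~~~
~~~~~~~~~
step 10: ~~~~~~~~~
~~~~~~~~~
~~~~~~~~~
~~~~++~~~
~~~+++~~~
~~~+~>~~~
~~~~~~~~~
~~~~~~~~~
~~~~~~~~~
step 11: ~~~~~~~~~
~~~~~~~~~
~~~~~~~~~
~~~~++~~~
~~~+++~~~
~~~+~+~~~
~~~~~v~~~
~~~~~~~~~
~~~~~~~~~
step 12: ~~~~~~~~~
~~~~~~~~~
~~~~~~~~~
~~~~++~~~
~~~+++~~~
~~~+~+~~~
~~~~<+~~~
~~~~~~~~~
~~~~~~~~~
step 13: ~~~~~~~~~
~~~~~~~~~
~~~~~~~~~
~~~~++~~~
~~~+++~~~
~~~+^+~~~
~~~~++~~~
~~~~~~~~~
~~~~~~~~~
step 14: ~~~~~~~~~
~~~~~~~~~
~~~~~~~~~
~~~~++~~~
~~~+++~~~
~~~++>~~~
~~~~++~~~
~~~~~~~~~
~~~~~~~~~
step 15: ~~~~~~~~~
~~~~~~~~~
~~~~~~~~~
~~~~++~~~
~~~++^~~~
~~~++~~~~
~~~~++~~~
~~~~~~~~~
~~~~~~~~~
step 16: ~~~~~~~~~
~~~~~~~~~
~~~~~~~~~
~~~~++~~~
~~~+<~~~~
~~~++~~~~
~~~~++~~~
~~~~~~~~~
~~~~~~~~~
step 17: ~~~~~~~~~
~~~~~~~~~
~~~~~~~~~
~~~~++~~~
~~~+~~~~~
~~~+v~~~~
~~~~++~~~
~~~~~~~~~
~~~~~~~~~
step 18: ~~~~~~~~~
~~~~~~~~~
~~~~~~~~~
~~~~++~~~
~~~+~~~~~
~~~+~>~~~
~~~~++~~~
~~~~~~~~~
~~~~~~~~~
step 19: ~~~~~~~~~
~~~~~~~~~
~~~~~~~~~
~~~~++~~~
~~~+~~~~~
~~~+~+~~~
~~~~+v~~~
~~~~~~~~~
~~~~~~~~~
step 20: ~~~~~~~~~
~~~~~~~~~
~~~~~~~~~
~~~~++~~~
~~~+~~~~~
~~~+~+~~~
~~~~+~>~~
~~~~~~~~~
~~~~~~~~~
step 21: ~~~~~~~~~
~~~~~~~~~
~~~~~~~~~
~~~~++~~~
~~~+~~~~~
~~~+~+~~~
~~~~+~+~~
~~~~~~v~~
~~~~~~~~~
step 22: ~~~~~~~~~
~~~~~~~~~
~~~~~~~~~
~~~~++~~~
~~~+~~~~~
~~~+~+~~~
~~~~+~+~~
~~~~~<+~~
~~~~~~~~~
step 23: ~~~~~~~~~
~~~~~~~~~
~~~~~~~~~
~~~~++~~~
~~~+~~~~~
~~~+~+~~~
~~~~+^+~~
~~~~~++~~
~~~~~~~~~
step 24: ~~~~~~~~~
~~~~~~~~~
~~~~~~~~~
~~~~++~~~
~~~+~~~~~
~~~+~+~~~
~~~~++>~~
~~~~~++~~
~~~~~~~~~
step 25: ~~~~~~~~~
~~~~~~~~~
~~~~~~~~~
~~~~++~~~
~~~+~~~~~
~~~+~+^~~
~~~~++~~~
~~~~~++~~
~~~~~~~~~
step 26: ~~~~~~~~~
~~~~~~~~~
~~~~~~~~~
~~~~++~~~
~~~+~~~~~
~~~+~++>~
~~~~++~~~
~~~~~++~~
~~~~~~~~~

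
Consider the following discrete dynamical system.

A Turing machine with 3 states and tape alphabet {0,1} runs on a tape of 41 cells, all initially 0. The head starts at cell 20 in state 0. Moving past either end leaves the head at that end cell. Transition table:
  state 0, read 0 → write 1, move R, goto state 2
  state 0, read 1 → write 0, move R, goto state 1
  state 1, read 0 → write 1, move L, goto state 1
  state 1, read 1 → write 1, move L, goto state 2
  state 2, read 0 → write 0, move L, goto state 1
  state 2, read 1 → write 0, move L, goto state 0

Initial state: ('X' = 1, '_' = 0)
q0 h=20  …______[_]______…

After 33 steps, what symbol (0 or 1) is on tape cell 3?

1

t=0: q0 h=20  …______[_]______…
t=1: q2 h=21  …_____X[_]______…
t=2: q1 h=20  …______[X]______…
t=3: q2 h=19  …______[_]X_____…
t=4: q1 h=18  …______[_]_X____…
t=5: q1 h=17  …______[_]X_X___…
t=6: q1 h=16  …______[_]XX_X__…
t=7: q1 h=15  …______[_]XXX_X_…
t=8: q1 h=14  …______[_]XXXX_X…
t=9: q1 h=13  …______[_]XXXXX_…
t=10: q1 h=12  …______[_]XXXXXX…
t=11: q1 h=11  …______[_]XXXXXX…
t=12: q1 h=10  …______[_]XXXXXX…
t=13: q1 h= 9  …______[_]XXXXXX…
t=14: q1 h= 8  …______[_]XXXXXX…
t=15: q1 h= 7  …______[_]XXXXXX…
t=16: q1 h= 6  |______[_]XXXXXX…
t=17: q1 h= 5  |_____[_]XXXXXX…
t=18: q1 h= 4  |____[_]XXXXXX…
t=19: q1 h= 3  |___[_]XXXXXX…
t=20: q1 h= 2  |__[_]XXXXXX…
t=21: q1 h= 1  |_[_]XXXXXX…
t=22: q1 h= 0  |[_]XXXXXX…
t=23: q1 h= 0  |[X]XXXXXX…
t=24: q2 h= 0  |[X]XXXXXX…
t=25: q0 h= 0  |[_]XXXXXX…
t=26: q2 h= 1  |X[X]XXXXXX…
t=27: q0 h= 0  |[X]_XXXXX…
t=28: q1 h= 1  |_[_]XXXXXX…
t=29: q1 h= 0  |[_]XXXXXX…
t=30: q1 h= 0  |[X]XXXXXX…
t=31: q2 h= 0  |[X]XXXXXX…
t=32: q0 h= 0  |[_]XXXXXX…
t=33: q2 h= 1  |X[X]XXXXXX…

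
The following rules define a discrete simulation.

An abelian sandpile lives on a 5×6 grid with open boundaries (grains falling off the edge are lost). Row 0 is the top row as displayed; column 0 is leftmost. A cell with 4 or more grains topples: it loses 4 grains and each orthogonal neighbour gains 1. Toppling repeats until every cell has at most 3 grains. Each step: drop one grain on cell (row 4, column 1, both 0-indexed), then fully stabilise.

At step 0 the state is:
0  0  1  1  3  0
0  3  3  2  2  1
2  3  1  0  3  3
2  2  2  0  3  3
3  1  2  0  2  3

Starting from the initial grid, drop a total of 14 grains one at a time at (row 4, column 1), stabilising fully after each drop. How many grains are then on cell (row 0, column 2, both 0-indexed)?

[0] 0  0  1  1  3  0
0  3  3  2  2  1
2  3  1  0  3  3
2  2  2  0  3  3
3  1  2  0  2  3
[1] 0  0  1  1  3  0
0  3  3  2  2  1
2  3  1  0  3  3
2  2  2  0  3  3
3  2  2  0  2  3
[2] 0  0  1  1  3  0
0  3  3  2  2  1
2  3  1  0  3  3
2  2  2  0  3  3
3  3  2  0  2  3
[3] 0  0  1  1  3  0
0  3  3  2  2  1
2  3  1  0  3  3
3  3  2  0  3  3
0  1  3  0  2  3
[4] 0  0  1  1  3  0
0  3  3  2  2  1
2  3  1  0  3  3
3  3  2  0  3  3
0  2  3  0  2  3
[5] 0  0  1  1  3  0
0  3  3  2  2  1
2  3  1  0  3  3
3  3  2  0  3  3
0  3  3  0  2  3
[6] 0  1  2  1  3  0
2  1  1  3  2  1
0  3  0  1  3  3
1  3  1  1  3  3
2  2  1  1  2  3
[7] 0  1  2  1  3  0
2  1  1  3  2  1
0  3  0  1  3  3
1  3  1  1  3  3
2  3  1  1  2  3
[8] 0  1  2  1  3  0
2  2  1  3  2  1
1  0  1  1  3  3
2  1  2  1  3  3
3  1  2  1  2  3
[9] 0  1  2  1  3  0
2  2  1  3  2  1
1  0  1  1  3  3
2  1  2  1  3  3
3  2  2  1  2  3
[10] 0  1  2  1  3  0
2  2  1  3  2  1
1  0  1  1  3  3
2  1  2  1  3  3
3  3  2  1  2  3
[11] 0  1  2  1  3  0
2  2  1  3  2  1
1  0  1  1  3  3
3  2  2  1  3  3
0  1  3  1  2  3
[12] 0  1  2  1  3  0
2  2  1  3  2  1
1  0  1  1  3  3
3  2  2  1  3  3
0  2  3  1  2  3
[13] 0  1  2  1  3  0
2  2  1  3  2  1
1  0  1  1  3  3
3  2  2  1  3  3
0  3  3  1  2  3
[14] 0  1  2  1  3  0
2  2  1  3  2  1
1  0  1  1  3  3
3  3  3  1  3  3
1  1  0  2  2  3

2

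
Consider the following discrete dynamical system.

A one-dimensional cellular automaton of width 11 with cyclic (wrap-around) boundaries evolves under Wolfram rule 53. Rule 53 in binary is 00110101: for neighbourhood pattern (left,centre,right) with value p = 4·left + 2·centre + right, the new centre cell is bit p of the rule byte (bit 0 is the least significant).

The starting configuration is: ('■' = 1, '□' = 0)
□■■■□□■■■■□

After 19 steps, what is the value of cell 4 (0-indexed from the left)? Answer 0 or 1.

0

gen 0: □■■■□□■■■■□
gen 1: □□□□■□□□□□■
gen 2: ■■■□■■■■■□■
gen 3: □□□■□□□□□■□
gen 4: ■■□■■■■■□■■
gen 5: □□■□□□□□■□□
gen 6: ■□■■■■■□■■■
gen 7: □■□□□□□■□□□
gen 8: □■■■■■□■■■■
gen 9: ■□□□□□■□□□□
gen 10: ■■■■■□■■■■□
gen 11: □□□□□■□□□□■
gen 12: ■■■■□■■■■□■
gen 13: □□□□■□□□□■□
gen 14: ■■■□■■■■□■■
gen 15: □□□■□□□□■□□
gen 16: ■■□■■■■□■■■
gen 17: □□■□□□□■□□□
gen 18: ■□■■■■□■■■■
gen 19: □■□□□□■□□□□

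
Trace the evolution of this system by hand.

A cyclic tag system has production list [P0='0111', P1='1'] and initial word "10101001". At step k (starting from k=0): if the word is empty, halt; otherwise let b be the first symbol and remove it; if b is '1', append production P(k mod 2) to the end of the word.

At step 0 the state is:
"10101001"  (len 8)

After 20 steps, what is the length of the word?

19

gen 0: "10101001"  (len 8)
gen 1: "01010010111"  (len 11)
gen 2: "1010010111"  (len 10)
gen 3: "0100101110111"  (len 13)
gen 4: "100101110111"  (len 12)
gen 5: "001011101110111"  (len 15)
gen 6: "01011101110111"  (len 14)
gen 7: "1011101110111"  (len 13)
gen 8: "0111011101111"  (len 13)
gen 9: "111011101111"  (len 12)
gen 10: "110111011111"  (len 12)
gen 11: "101110111110111"  (len 15)
gen 12: "011101111101111"  (len 15)
gen 13: "11101111101111"  (len 14)
gen 14: "11011111011111"  (len 14)
gen 15: "10111110111110111"  (len 17)
gen 16: "01111101111101111"  (len 17)
gen 17: "1111101111101111"  (len 16)
gen 18: "1111011111011111"  (len 16)
gen 19: "1110111110111110111"  (len 19)
gen 20: "1101111101111101111"  (len 19)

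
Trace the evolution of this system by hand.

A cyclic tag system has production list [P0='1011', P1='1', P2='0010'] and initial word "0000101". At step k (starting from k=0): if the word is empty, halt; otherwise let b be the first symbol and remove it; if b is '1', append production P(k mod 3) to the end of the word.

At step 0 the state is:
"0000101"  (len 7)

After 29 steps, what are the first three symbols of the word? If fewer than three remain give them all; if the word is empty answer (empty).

gen 0: "0000101"  (len 7)
gen 1: "000101"  (len 6)
gen 2: "00101"  (len 5)
gen 3: "0101"  (len 4)
gen 4: "101"  (len 3)
gen 5: "011"  (len 3)
gen 6: "11"  (len 2)
gen 7: "11011"  (len 5)
gen 8: "10111"  (len 5)
gen 9: "01110010"  (len 8)
gen 10: "1110010"  (len 7)
gen 11: "1100101"  (len 7)
gen 12: "1001010010"  (len 10)
gen 13: "0010100101011"  (len 13)
gen 14: "010100101011"  (len 12)
gen 15: "10100101011"  (len 11)
gen 16: "01001010111011"  (len 14)
gen 17: "1001010111011"  (len 13)
gen 18: "0010101110110010"  (len 16)
gen 19: "010101110110010"  (len 15)
gen 20: "10101110110010"  (len 14)
gen 21: "01011101100100010"  (len 17)
gen 22: "1011101100100010"  (len 16)
gen 23: "0111011001000101"  (len 16)
gen 24: "111011001000101"  (len 15)
gen 25: "110110010001011011"  (len 18)
gen 26: "101100100010110111"  (len 18)
gen 27: "011001000101101110010"  (len 21)
gen 28: "11001000101101110010"  (len 20)
gen 29: "10010001011011100101"  (len 20)

100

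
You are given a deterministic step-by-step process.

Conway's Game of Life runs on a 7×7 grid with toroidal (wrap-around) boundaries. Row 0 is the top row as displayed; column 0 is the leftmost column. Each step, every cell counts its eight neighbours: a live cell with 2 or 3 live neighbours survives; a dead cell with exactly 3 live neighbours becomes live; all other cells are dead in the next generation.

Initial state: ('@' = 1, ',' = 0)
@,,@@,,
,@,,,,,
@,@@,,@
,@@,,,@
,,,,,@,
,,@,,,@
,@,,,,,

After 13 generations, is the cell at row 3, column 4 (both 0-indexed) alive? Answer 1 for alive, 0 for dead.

gen 0: @,,@@,,
,@,,,,,
@,@@,,@
,@@,,,@
,,,,,@,
,,@,,,@
,@,,,,,
gen 1: @@@,,,,
,@,,@,@
,,,@,,@
,@@@,@@
@@@,,@@
,,,,,,,
@@@@,,,
gen 2: ,,,,,,@
,@,@,@@
,@,@,,@
,,,@,,,
,,,@@@,
,,,@,,,
@,,@,,,
gen 3: ,,@,@@@
,,,,@@@
,,,@,@@
,,,@,@,
,,@@,,,
,,@@,,,
,,,,,,,
gen 4: ,,,@@,@
@,,,,,,
,,,@,,,
,,,@,@@
,,,,,,,
,,@@,,,
,,@,@@,
gen 5: ,,,@@,@
,,,@@,,
,,,,@,@
,,,,@,,
,,@@@,,
,,@@@,,
,,@,,@,
gen 6: ,,@,,,,
,,,,,,,
,,,,@,,
,,,,@,,
,,@,,@,
,@,,,@,
,,@,,@,
gen 7: ,,,,,,,
,,,,,,,
,,,,,,,
,,,@@@,
,,,,@@,
,@@,@@@
,@@,,,,
gen 8: ,,,,,,,
,,,,,,,
,,,,@,,
,,,@,@,
,,@,,,,
@@@,@,@
@@@@,@,
gen 9: ,@@,,,,
,,,,,,,
,,,,@,,
,,,@@,,
@,@,@@@
,,,,@@@
,,,@@@,
gen 10: ,,@@@,,
,,,,,,,
,,,@@,,
,,,,,,@
@,,,,,,
@,,,,,,
,,@@,,@
gen 11: ,,@,@,,
,,@,,,,
,,,,,,,
,,,,,,,
@,,,,,@
@@,,,,@
,@@,@,,
gen 12: ,,@,,,,
,,,@,,,
,,,,,,,
,,,,,,,
,@,,,,@
,,@,,@@
,,@,,@,
gen 13: ,,@@,,,
,,,,,,,
,,,,,,,
,,,,,,,
@,,,,@@
@@@,,@@
,@@@,@@

0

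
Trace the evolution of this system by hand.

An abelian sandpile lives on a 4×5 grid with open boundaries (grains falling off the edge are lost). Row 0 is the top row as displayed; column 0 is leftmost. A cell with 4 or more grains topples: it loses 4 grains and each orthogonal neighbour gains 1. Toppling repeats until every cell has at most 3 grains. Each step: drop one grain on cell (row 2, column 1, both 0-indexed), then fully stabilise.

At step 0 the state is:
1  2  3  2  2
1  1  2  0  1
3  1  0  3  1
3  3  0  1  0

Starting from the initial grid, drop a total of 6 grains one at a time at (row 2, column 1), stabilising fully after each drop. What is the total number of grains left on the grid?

32

[0] 1  2  3  2  2
1  1  2  0  1
3  1  0  3  1
3  3  0  1  0
[1] 1  2  3  2  2
1  1  2  0  1
3  2  0  3  1
3  3  0  1  0
[2] 1  2  3  2  2
1  1  2  0  1
3  3  0  3  1
3  3  0  1  0
[3] 1  2  3  2  2
2  2  2  0  1
1  2  1  3  1
1  1  1  1  0
[4] 1  2  3  2  2
2  2  2  0  1
1  3  1  3  1
1  1  1  1  0
[5] 1  2  3  2  2
2  3  2  0  1
2  0  2  3  1
1  2  1  1  0
[6] 1  2  3  2  2
2  3  2  0  1
2  1  2  3  1
1  2  1  1  0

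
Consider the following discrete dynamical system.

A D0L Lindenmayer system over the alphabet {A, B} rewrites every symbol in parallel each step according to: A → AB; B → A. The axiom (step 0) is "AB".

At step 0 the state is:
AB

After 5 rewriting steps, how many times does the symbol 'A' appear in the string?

k=0  AB
k=1  ABA
k=2  ABAAB
k=3  ABAABABA
k=4  ABAABABAABAAB
k=5  ABAABABAABAABABAABABA

13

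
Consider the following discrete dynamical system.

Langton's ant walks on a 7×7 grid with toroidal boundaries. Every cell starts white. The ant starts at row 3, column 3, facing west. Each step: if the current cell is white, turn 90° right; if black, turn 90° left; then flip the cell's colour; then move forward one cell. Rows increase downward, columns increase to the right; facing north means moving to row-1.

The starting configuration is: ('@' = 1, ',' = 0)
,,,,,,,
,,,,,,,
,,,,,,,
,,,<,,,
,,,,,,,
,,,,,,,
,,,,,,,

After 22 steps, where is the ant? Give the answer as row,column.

6,4

k=0  ,,,,,,,
,,,,,,,
,,,,,,,
,,,<,,,
,,,,,,,
,,,,,,,
,,,,,,,
k=1  ,,,,,,,
,,,,,,,
,,,^,,,
,,,@,,,
,,,,,,,
,,,,,,,
,,,,,,,
k=2  ,,,,,,,
,,,,,,,
,,,@>,,
,,,@,,,
,,,,,,,
,,,,,,,
,,,,,,,
k=3  ,,,,,,,
,,,,,,,
,,,@@,,
,,,@v,,
,,,,,,,
,,,,,,,
,,,,,,,
k=4  ,,,,,,,
,,,,,,,
,,,@@,,
,,,<@,,
,,,,,,,
,,,,,,,
,,,,,,,
k=5  ,,,,,,,
,,,,,,,
,,,@@,,
,,,,@,,
,,,v,,,
,,,,,,,
,,,,,,,
k=6  ,,,,,,,
,,,,,,,
,,,@@,,
,,,,@,,
,,<@,,,
,,,,,,,
,,,,,,,
k=7  ,,,,,,,
,,,,,,,
,,,@@,,
,,^,@,,
,,@@,,,
,,,,,,,
,,,,,,,
k=8  ,,,,,,,
,,,,,,,
,,,@@,,
,,@>@,,
,,@@,,,
,,,,,,,
,,,,,,,
k=9  ,,,,,,,
,,,,,,,
,,,@@,,
,,@@@,,
,,@v,,,
,,,,,,,
,,,,,,,
k=10  ,,,,,,,
,,,,,,,
,,,@@,,
,,@@@,,
,,@,>,,
,,,,,,,
,,,,,,,
k=11  ,,,,,,,
,,,,,,,
,,,@@,,
,,@@@,,
,,@,@,,
,,,,v,,
,,,,,,,
k=12  ,,,,,,,
,,,,,,,
,,,@@,,
,,@@@,,
,,@,@,,
,,,<@,,
,,,,,,,
k=13  ,,,,,,,
,,,,,,,
,,,@@,,
,,@@@,,
,,@^@,,
,,,@@,,
,,,,,,,
k=14  ,,,,,,,
,,,,,,,
,,,@@,,
,,@@@,,
,,@@>,,
,,,@@,,
,,,,,,,
k=15  ,,,,,,,
,,,,,,,
,,,@@,,
,,@@^,,
,,@@,,,
,,,@@,,
,,,,,,,
k=16  ,,,,,,,
,,,,,,,
,,,@@,,
,,@<,,,
,,@@,,,
,,,@@,,
,,,,,,,
k=17  ,,,,,,,
,,,,,,,
,,,@@,,
,,@,,,,
,,@v,,,
,,,@@,,
,,,,,,,
k=18  ,,,,,,,
,,,,,,,
,,,@@,,
,,@,,,,
,,@,>,,
,,,@@,,
,,,,,,,
k=19  ,,,,,,,
,,,,,,,
,,,@@,,
,,@,,,,
,,@,@,,
,,,@v,,
,,,,,,,
k=20  ,,,,,,,
,,,,,,,
,,,@@,,
,,@,,,,
,,@,@,,
,,,@,>,
,,,,,,,
k=21  ,,,,,,,
,,,,,,,
,,,@@,,
,,@,,,,
,,@,@,,
,,,@,@,
,,,,,v,
k=22  ,,,,,,,
,,,,,,,
,,,@@,,
,,@,,,,
,,@,@,,
,,,@,@,
,,,,<@,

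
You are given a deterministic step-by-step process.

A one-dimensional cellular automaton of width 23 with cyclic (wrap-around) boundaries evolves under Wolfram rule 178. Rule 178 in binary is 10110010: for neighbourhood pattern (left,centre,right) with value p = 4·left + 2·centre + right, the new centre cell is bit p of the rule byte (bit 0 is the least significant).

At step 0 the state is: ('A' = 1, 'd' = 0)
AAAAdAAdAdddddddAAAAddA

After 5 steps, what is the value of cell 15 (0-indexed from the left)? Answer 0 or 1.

k=0  AAAAdAAdAdddddddAAAAddA
k=1  AAAdAddAdAdddddAdAAdAAd
k=2  dAdAdAAdAdAdddAdAddAddA
k=3  AdAdAddAdAdAdAdAdAAdAAd
k=4  dAdAdAAdAdAdAdAdAddAddA
k=5  AdAdAddAdAdAdAdAdAAdAAd

1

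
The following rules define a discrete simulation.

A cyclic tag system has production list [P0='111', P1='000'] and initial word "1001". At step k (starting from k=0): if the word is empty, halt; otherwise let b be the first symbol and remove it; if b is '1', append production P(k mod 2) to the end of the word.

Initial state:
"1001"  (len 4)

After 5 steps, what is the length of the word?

[0] "1001"  (len 4)
[1] "001111"  (len 6)
[2] "01111"  (len 5)
[3] "1111"  (len 4)
[4] "111000"  (len 6)
[5] "11000111"  (len 8)

8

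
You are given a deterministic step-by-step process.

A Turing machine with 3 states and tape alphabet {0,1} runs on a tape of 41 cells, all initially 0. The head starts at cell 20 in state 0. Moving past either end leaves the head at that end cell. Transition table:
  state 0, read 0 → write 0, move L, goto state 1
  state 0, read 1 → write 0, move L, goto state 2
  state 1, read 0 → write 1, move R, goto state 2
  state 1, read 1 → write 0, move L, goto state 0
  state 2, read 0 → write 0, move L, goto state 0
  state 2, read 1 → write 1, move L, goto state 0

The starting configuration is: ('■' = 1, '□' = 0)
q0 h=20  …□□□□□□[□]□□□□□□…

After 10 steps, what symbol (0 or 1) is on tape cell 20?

0

step 0: q0 h=20  …□□□□□□[□]□□□□□□…
step 1: q1 h=19  …□□□□□□[□]□□□□□□…
step 2: q2 h=20  …□□□□□■[□]□□□□□□…
step 3: q0 h=19  …□□□□□□[■]□□□□□□…
step 4: q2 h=18  …□□□□□□[□]□□□□□□…
step 5: q0 h=17  …□□□□□□[□]□□□□□□…
step 6: q1 h=16  …□□□□□□[□]□□□□□□…
step 7: q2 h=17  …□□□□□■[□]□□□□□□…
step 8: q0 h=16  …□□□□□□[■]□□□□□□…
step 9: q2 h=15  …□□□□□□[□]□□□□□□…
step 10: q0 h=14  …□□□□□□[□]□□□□□□…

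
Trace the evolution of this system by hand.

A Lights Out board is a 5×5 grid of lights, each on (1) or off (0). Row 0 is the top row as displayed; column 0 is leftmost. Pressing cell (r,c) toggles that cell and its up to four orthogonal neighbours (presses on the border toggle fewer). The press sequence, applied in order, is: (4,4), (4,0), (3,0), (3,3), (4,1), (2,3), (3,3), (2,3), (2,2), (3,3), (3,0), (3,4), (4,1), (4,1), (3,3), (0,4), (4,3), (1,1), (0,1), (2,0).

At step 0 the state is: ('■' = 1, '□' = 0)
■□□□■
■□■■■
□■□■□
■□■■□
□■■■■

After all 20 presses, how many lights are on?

t=0: ■□□□■
■□■■■
□■□■□
■□■■□
□■■■■
t=1: ■□□□■
■□■■■
□■□■□
■□■■■
□■■□□
t=2: ■□□□■
■□■■■
□■□■□
□□■■■
■□■□□
t=3: ■□□□■
■□■■■
■■□■□
■■■■■
□□■□□
t=4: ■□□□■
■□■■■
■■□□□
■■□□□
□□■■□
t=5: ■□□□■
■□■■■
■■□□□
■□□□□
■■□■□
t=6: ■□□□■
■□■□■
■■■■■
■□□■□
■■□■□
t=7: ■□□□■
■□■□■
■■■□■
■□■□■
■■□□□
t=8: ■□□□■
■□■■■
■■□■□
■□■■■
■■□□□
t=9: ■□□□■
■□□■■
■□■□□
■□□■■
■■□□□
t=10: ■□□□■
■□□■■
■□■■□
■□■□□
■■□■□
t=11: ■□□□■
■□□■■
□□■■□
□■■□□
□■□■□
t=12: ■□□□■
■□□■■
□□■■■
□■■■■
□■□■■
t=13: ■□□□■
■□□■■
□□■■■
□□■■■
■□■■■
t=14: ■□□□■
■□□■■
□□■■■
□■■■■
□■□■■
t=15: ■□□□■
■□□■■
□□■□■
□■□□□
□■□□■
t=16: ■□□■□
■□□■□
□□■□■
□■□□□
□■□□■
t=17: ■□□■□
■□□■□
□□■□■
□■□■□
□■■■□
t=18: ■■□■□
□■■■□
□■■□■
□■□■□
□■■■□
t=19: □□■■□
□□■■□
□■■□■
□■□■□
□■■■□
t=20: □□■■□
■□■■□
■□■□■
■■□■□
□■■■□

14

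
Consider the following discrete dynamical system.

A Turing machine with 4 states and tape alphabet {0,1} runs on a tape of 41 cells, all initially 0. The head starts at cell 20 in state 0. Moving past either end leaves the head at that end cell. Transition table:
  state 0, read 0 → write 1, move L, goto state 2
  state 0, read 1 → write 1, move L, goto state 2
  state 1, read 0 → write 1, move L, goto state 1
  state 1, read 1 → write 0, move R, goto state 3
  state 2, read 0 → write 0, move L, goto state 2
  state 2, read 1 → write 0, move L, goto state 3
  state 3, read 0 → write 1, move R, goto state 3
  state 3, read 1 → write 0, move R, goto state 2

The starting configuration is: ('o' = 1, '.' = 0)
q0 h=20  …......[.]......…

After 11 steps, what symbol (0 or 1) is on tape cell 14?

gen 0: q0 h=20  …......[.]......…
gen 1: q2 h=19  …......[.]o.....…
gen 2: q2 h=18  …......[.].o....…
gen 3: q2 h=17  …......[.]..o...…
gen 4: q2 h=16  …......[.]...o..…
gen 5: q2 h=15  …......[.]....o.…
gen 6: q2 h=14  …......[.].....o…
gen 7: q2 h=13  …......[.]......…
gen 8: q2 h=12  …......[.]......…
gen 9: q2 h=11  …......[.]......…
gen 10: q2 h=10  …......[.]......…
gen 11: q2 h= 9  …......[.]......…

0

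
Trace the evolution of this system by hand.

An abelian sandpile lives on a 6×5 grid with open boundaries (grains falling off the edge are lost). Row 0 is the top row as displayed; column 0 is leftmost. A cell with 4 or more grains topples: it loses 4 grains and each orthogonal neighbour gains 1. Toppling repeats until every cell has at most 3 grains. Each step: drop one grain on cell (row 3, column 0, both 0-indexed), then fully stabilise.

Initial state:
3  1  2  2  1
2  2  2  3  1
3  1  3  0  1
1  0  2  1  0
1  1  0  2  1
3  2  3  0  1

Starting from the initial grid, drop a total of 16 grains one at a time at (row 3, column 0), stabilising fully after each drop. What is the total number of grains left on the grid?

48

t=0: 3  1  2  2  1
2  2  2  3  1
3  1  3  0  1
1  0  2  1  0
1  1  0  2  1
3  2  3  0  1
t=1: 3  1  2  2  1
2  2  2  3  1
3  1  3  0  1
2  0  2  1  0
1  1  0  2  1
3  2  3  0  1
t=2: 3  1  2  2  1
2  2  2  3  1
3  1  3  0  1
3  0  2  1  0
1  1  0  2  1
3  2  3  0  1
t=3: 3  1  2  2  1
3  2  2  3  1
0  2  3  0  1
1  1  2  1  0
2  1  0  2  1
3  2  3  0  1
t=4: 3  1  2  2  1
3  2  2  3  1
0  2  3  0  1
2  1  2  1  0
2  1  0  2  1
3  2  3  0  1
t=5: 3  1  2  2  1
3  2  2  3  1
0  2  3  0  1
3  1  2  1  0
2  1  0  2  1
3  2  3  0  1
t=6: 3  1  2  2  1
3  2  2  3  1
1  2  3  0  1
0  2  2  1  0
3  1  0  2  1
3  2  3  0  1
t=7: 3  1  2  2  1
3  2  2  3  1
1  2  3  0  1
1  2  2  1  0
3  1  0  2  1
3  2  3  0  1
t=8: 3  1  2  2  1
3  2  2  3  1
1  2  3  0  1
2  2  2  1  0
3  1  0  2  1
3  2  3  0  1
t=9: 3  1  2  2  1
3  2  2  3  1
1  2  3  0  1
3  2  2  1  0
3  1  0  2  1
3  2  3  0  1
t=10: 3  1  2  2  1
3  2  2  3  1
2  2  3  0  1
1  3  2  1  0
1  2  0  2  1
0  3  3  0  1
t=11: 3  1  2  2  1
3  2  2  3  1
2  2  3  0  1
2  3  2  1  0
1  2  0  2  1
0  3  3  0  1
t=12: 3  1  2  2  1
3  2  2  3  1
2  2  3  0  1
3  3  2  1  0
1  2  0  2  1
0  3  3  0  1
t=13: 3  1  2  2  1
3  2  2  3  1
3  3  3  0  1
1  0  3  1  0
2  3  0  2  1
0  3  3  0  1
t=14: 3  1  2  2  1
3  2  2  3  1
3  3  3  0  1
2  0  3  1  0
2  3  0  2  1
0  3  3  0  1
t=15: 3  1  2  2  1
3  2  2  3  1
3  3  3  0  1
3  0  3  1  0
2  3  0  2  1
0  3  3  0  1
t=16: 0  3  3  3  1
2  1  1  0  2
2  2  2  2  1
1  3  0  2  0
3  3  1  2  1
0  3  3  0  1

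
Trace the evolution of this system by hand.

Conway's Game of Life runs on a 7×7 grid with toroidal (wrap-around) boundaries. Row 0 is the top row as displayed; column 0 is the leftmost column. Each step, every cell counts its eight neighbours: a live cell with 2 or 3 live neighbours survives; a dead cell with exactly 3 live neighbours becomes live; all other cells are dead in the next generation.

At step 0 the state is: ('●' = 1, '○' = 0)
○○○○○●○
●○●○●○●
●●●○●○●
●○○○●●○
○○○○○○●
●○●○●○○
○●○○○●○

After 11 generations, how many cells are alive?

6

t=0: ○○○○○●○
●○●○●○●
●●●○●○●
●○○○●●○
○○○○○○●
●○●○●○○
○●○○○●○
t=1: ●●○○●●○
○○●○●○○
○○●○●○○
○○○●●○○
●●○●●○●
●●○○○●●
○●○○●●●
t=2: ●●●○○○○
○○●○●○○
○○●○●●○
●●○○○○○
○●○●○○○
○○○●○○○
○○●○○○○
t=3: ○○●○○○○
○○●○●●○
○○●○●●○
●●○●●○○
●●○○○○○
○○○●○○○
○○●●○○○
t=4: ○●●○●○○
○●●○●●○
○○●○○○●
●○○●●●●
●●○●●○○
○●○●○○○
○○●●○○○
t=5: ○○○○●●○
●○○○●●○
○○●○○○○
○○○○○○○
○●○○○○○
●●○○○○○
○○○○●○○
t=6: ○○○●○○●
○○○●●●●
○○○○○○○
○○○○○○○
●●○○○○○
●●○○○○○
○○○○●●○
t=7: ○○○●○○●
○○○●●●●
○○○○●●○
○○○○○○○
●●○○○○○
●●○○○○●
●○○○●●●
t=8: ○○○●○○○
○○○●○○●
○○○●○○●
○○○○○○○
○●○○○○●
○○○○○○○
○●○○●○○
t=9: ○○●●●○○
○○●●●○○
○○○○○○○
●○○○○○○
○○○○○○○
●○○○○○○
○○○○○○○
t=10: ○○●○●○○
○○●○●○○
○○○●○○○
○○○○○○○
○○○○○○○
○○○○○○○
○○○●○○○
t=11: ○○●○●○○
○○●○●○○
○○○●○○○
○○○○○○○
○○○○○○○
○○○○○○○
○○○●○○○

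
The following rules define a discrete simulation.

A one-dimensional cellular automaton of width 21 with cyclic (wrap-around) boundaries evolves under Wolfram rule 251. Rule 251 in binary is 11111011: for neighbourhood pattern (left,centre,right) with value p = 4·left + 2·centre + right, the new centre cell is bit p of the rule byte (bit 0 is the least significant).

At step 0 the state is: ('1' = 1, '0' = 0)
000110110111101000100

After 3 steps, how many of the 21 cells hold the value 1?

21

0) 000110110111101000100
1) 111111111111110111011
2) 111111111111111111111
3) 111111111111111111111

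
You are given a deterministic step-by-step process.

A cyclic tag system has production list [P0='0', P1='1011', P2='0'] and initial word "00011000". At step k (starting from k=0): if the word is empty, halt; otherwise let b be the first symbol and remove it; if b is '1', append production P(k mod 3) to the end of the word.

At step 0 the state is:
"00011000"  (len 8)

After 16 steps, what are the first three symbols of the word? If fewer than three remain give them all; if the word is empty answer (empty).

t=0: "00011000"  (len 8)
t=1: "0011000"  (len 7)
t=2: "011000"  (len 6)
t=3: "11000"  (len 5)
t=4: "10000"  (len 5)
t=5: "00001011"  (len 8)
t=6: "0001011"  (len 7)
t=7: "001011"  (len 6)
t=8: "01011"  (len 5)
t=9: "1011"  (len 4)
t=10: "0110"  (len 4)
t=11: "110"  (len 3)
t=12: "100"  (len 3)
t=13: "000"  (len 3)
t=14: "00"  (len 2)
t=15: "0"  (len 1)
t=16: (halted — word empty)

(empty)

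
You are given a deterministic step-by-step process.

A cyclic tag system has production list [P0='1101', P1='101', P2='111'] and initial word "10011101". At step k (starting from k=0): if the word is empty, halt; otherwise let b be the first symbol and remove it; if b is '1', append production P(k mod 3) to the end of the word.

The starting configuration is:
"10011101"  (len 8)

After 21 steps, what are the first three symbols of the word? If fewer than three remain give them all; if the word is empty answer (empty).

110

[0] "10011101"  (len 8)
[1] "00111011101"  (len 11)
[2] "0111011101"  (len 10)
[3] "111011101"  (len 9)
[4] "110111011101"  (len 12)
[5] "10111011101101"  (len 14)
[6] "0111011101101111"  (len 16)
[7] "111011101101111"  (len 15)
[8] "11011101101111101"  (len 17)
[9] "1011101101111101111"  (len 19)
[10] "0111011011111011111101"  (len 22)
[11] "111011011111011111101"  (len 21)
[12] "11011011111011111101111"  (len 23)
[13] "10110111110111111011111101"  (len 26)
[14] "0110111110111111011111101101"  (len 28)
[15] "110111110111111011111101101"  (len 27)
[16] "101111101111110111111011011101"  (len 30)
[17] "01111101111110111111011011101101"  (len 32)
[18] "1111101111110111111011011101101"  (len 31)
[19] "1111011111101111110110111011011101"  (len 34)
[20] "111011111101111110110111011011101101"  (len 36)
[21] "11011111101111110110111011011101101111"  (len 38)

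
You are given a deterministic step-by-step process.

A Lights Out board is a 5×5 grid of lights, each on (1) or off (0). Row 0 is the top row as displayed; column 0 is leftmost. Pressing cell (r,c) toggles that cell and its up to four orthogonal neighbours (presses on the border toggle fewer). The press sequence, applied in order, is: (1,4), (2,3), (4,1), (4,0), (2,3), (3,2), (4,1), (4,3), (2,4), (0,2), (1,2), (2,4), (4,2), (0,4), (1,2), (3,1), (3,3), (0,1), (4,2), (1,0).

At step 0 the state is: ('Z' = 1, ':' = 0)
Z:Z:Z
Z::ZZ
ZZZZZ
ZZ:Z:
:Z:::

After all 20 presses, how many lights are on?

k=0  Z:Z:Z
Z::ZZ
ZZZZZ
ZZ:Z:
:Z:::
k=1  Z:Z::
Z::::
ZZZZ:
ZZ:Z:
:Z:::
k=2  Z:Z::
Z::Z:
ZZ::Z
ZZ:::
:Z:::
k=3  Z:Z::
Z::Z:
ZZ::Z
Z::::
Z:Z::
k=4  Z:Z::
Z::Z:
ZZ::Z
:::::
:ZZ::
k=5  Z:Z::
Z::::
ZZZZ:
:::Z:
:ZZ::
k=6  Z:Z::
Z::::
ZZ:Z:
:ZZ::
:Z:::
k=7  Z:Z::
Z::::
ZZ:Z:
::Z::
Z:Z::
k=8  Z:Z::
Z::::
ZZ:Z:
::ZZ:
Z::ZZ
k=9  Z:Z::
Z:::Z
ZZ::Z
::ZZZ
Z::ZZ
k=10  ZZ:Z:
Z:Z:Z
ZZ::Z
::ZZZ
Z::ZZ
k=11  ZZZZ:
ZZ:ZZ
ZZZ:Z
::ZZZ
Z::ZZ
k=12  ZZZZ:
ZZ:Z:
ZZZZ:
::ZZ:
Z::ZZ
k=13  ZZZZ:
ZZ:Z:
ZZZZ:
:::Z:
ZZZ:Z
k=14  ZZZ:Z
ZZ:ZZ
ZZZZ:
:::Z:
ZZZ:Z
k=15  ZZ::Z
Z:Z:Z
ZZ:Z:
:::Z:
ZZZ:Z
k=16  ZZ::Z
Z:Z:Z
Z::Z:
ZZZZ:
Z:Z:Z
k=17  ZZ::Z
Z:Z:Z
Z::::
ZZ::Z
Z:ZZZ
k=18  ::Z:Z
ZZZ:Z
Z::::
ZZ::Z
Z:ZZZ
k=19  ::Z:Z
ZZZ:Z
Z::::
ZZZ:Z
ZZ::Z
k=20  Z:Z:Z
::Z:Z
:::::
ZZZ:Z
ZZ::Z

12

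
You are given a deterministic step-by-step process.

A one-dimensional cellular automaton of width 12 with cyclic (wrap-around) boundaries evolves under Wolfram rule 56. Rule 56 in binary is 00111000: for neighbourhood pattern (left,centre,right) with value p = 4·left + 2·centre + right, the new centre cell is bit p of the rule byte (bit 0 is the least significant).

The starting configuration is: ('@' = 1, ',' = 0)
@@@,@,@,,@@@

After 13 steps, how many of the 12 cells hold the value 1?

gen 0: @@@,@,@,,@@@
gen 1: ,,,@,@,@,@,,
gen 2: ,,,,@,@,@,@,
gen 3: ,,,,,@,@,@,@
gen 4: @,,,,,@,@,@,
gen 5: ,@,,,,,@,@,@
gen 6: @,@,,,,,@,@,
gen 7: ,@,@,,,,,@,@
gen 8: @,@,@,,,,,@,
gen 9: ,@,@,@,,,,,@
gen 10: @,@,@,@,,,,,
gen 11: ,@,@,@,@,,,,
gen 12: ,,@,@,@,@,,,
gen 13: ,,,@,@,@,@,,

4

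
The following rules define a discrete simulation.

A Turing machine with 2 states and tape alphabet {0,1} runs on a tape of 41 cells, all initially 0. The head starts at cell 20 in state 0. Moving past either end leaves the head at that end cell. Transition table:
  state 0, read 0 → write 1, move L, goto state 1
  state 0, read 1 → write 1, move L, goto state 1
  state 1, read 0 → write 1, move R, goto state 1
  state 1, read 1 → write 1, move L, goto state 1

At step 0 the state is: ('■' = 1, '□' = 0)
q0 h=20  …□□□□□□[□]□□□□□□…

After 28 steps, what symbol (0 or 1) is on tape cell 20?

[0] q0 h=20  …□□□□□□[□]□□□□□□…
[1] q1 h=19  …□□□□□□[□]■□□□□□…
[2] q1 h=20  …□□□□□■[■]□□□□□□…
[3] q1 h=19  …□□□□□□[■]■□□□□□…
[4] q1 h=18  …□□□□□□[□]■■□□□□…
[5] q1 h=19  …□□□□□■[■]■□□□□□…
[6] q1 h=18  …□□□□□□[■]■■□□□□…
[7] q1 h=17  …□□□□□□[□]■■■□□□…
[8] q1 h=18  …□□□□□■[■]■■□□□□…
[9] q1 h=17  …□□□□□□[■]■■■□□□…
[10] q1 h=16  …□□□□□□[□]■■■■□□…
[11] q1 h=17  …□□□□□■[■]■■■□□□…
[12] q1 h=16  …□□□□□□[■]■■■■□□…
[13] q1 h=15  …□□□□□□[□]■■■■■□…
[14] q1 h=16  …□□□□□■[■]■■■■□□…
[15] q1 h=15  …□□□□□□[■]■■■■■□…
[16] q1 h=14  …□□□□□□[□]■■■■■■…
[17] q1 h=15  …□□□□□■[■]■■■■■□…
[18] q1 h=14  …□□□□□□[■]■■■■■■…
[19] q1 h=13  …□□□□□□[□]■■■■■■…
[20] q1 h=14  …□□□□□■[■]■■■■■■…
[21] q1 h=13  …□□□□□□[■]■■■■■■…
[22] q1 h=12  …□□□□□□[□]■■■■■■…
[23] q1 h=13  …□□□□□■[■]■■■■■■…
[24] q1 h=12  …□□□□□□[■]■■■■■■…
[25] q1 h=11  …□□□□□□[□]■■■■■■…
[26] q1 h=12  …□□□□□■[■]■■■■■■…
[27] q1 h=11  …□□□□□□[■]■■■■■■…
[28] q1 h=10  …□□□□□□[□]■■■■■■…

1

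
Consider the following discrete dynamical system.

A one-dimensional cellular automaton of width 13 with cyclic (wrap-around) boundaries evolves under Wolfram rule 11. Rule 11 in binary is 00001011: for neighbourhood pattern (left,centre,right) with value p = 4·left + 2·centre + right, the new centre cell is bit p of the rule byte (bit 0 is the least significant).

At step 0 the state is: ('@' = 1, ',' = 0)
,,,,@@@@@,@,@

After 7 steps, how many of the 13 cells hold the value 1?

gen 0: ,,,,@@@@@,@,@
gen 1: ,@@@@,,,,,,,,
gen 2: @@,,,,@@@@@@@
gen 3: ,,,@@@@,,,,,,
gen 4: @@@@,,,,@@@@@
gen 5: ,,,,,@@@@,,,,
gen 6: @@@@@@,,,,@@@
gen 7: ,,,,,,,@@@@,,

4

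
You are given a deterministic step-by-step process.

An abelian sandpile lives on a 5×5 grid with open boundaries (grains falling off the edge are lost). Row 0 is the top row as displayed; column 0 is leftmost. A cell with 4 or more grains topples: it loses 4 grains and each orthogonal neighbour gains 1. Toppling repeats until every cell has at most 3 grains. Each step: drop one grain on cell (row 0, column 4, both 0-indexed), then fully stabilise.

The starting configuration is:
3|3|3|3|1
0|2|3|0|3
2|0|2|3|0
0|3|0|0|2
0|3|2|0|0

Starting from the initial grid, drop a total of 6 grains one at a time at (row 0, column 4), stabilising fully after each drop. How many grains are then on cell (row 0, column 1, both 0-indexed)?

[0] 3|3|3|3|1
0|2|3|0|3
2|0|2|3|0
0|3|0|0|2
0|3|2|0|0
[1] 3|3|3|3|2
0|2|3|0|3
2|0|2|3|0
0|3|0|0|2
0|3|2|0|0
[2] 3|3|3|3|3
0|2|3|0|3
2|0|2|3|0
0|3|0|0|2
0|3|2|0|0
[3] 0|2|2|1|2
2|0|1|3|0
2|1|3|3|1
0|3|0|0|2
0|3|2|0|0
[4] 0|2|2|1|3
2|0|1|3|0
2|1|3|3|1
0|3|0|0|2
0|3|2|0|0
[5] 0|2|2|2|0
2|0|1|3|1
2|1|3|3|1
0|3|0|0|2
0|3|2|0|0
[6] 0|2|2|2|1
2|0|1|3|1
2|1|3|3|1
0|3|0|0|2
0|3|2|0|0

2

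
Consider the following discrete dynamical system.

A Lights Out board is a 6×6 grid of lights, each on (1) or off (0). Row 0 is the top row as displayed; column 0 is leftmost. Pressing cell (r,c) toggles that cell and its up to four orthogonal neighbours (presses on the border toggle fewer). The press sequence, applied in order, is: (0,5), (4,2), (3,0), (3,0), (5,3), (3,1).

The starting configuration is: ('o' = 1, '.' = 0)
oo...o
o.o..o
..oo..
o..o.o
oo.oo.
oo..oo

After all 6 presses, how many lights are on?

20

gen 0: oo...o
o.o..o
..oo..
o..o.o
oo.oo.
oo..oo
gen 1: oo..o.
o.o...
..oo..
o..o.o
oo.oo.
oo..oo
gen 2: oo..o.
o.o...
..oo..
o.oo.o
o.o.o.
ooo.oo
gen 3: oo..o.
o.o...
o.oo..
.ooo.o
..o.o.
ooo.oo
gen 4: oo..o.
o.o...
..oo..
o.oo.o
o.o.o.
ooo.oo
gen 5: oo..o.
o.o...
..oo..
o.oo.o
o.ooo.
oo.o.o
gen 6: oo..o.
o.o...
.ooo..
.o.o.o
ooooo.
oo.o.o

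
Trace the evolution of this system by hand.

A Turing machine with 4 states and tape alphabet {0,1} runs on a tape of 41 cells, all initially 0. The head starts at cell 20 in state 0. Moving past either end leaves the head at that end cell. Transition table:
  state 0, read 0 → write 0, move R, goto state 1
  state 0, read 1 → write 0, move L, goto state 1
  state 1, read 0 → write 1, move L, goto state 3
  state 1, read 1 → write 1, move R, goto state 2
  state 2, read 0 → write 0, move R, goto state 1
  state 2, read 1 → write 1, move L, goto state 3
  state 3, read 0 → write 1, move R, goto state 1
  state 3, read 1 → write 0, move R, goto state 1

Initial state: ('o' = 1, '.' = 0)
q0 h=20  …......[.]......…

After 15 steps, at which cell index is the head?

27

0) q0 h=20  …......[.]......…
1) q1 h=21  …......[.]......…
2) q3 h=20  …......[.]o.....…
3) q1 h=21  ….....o[o]......…
4) q2 h=22  …....oo[.]......…
5) q1 h=23  …...oo.[.]......…
6) q3 h=22  …....oo[.]o.....…
7) q1 h=23  …...ooo[o]......…
8) q2 h=24  …..oooo[.]......…
9) q1 h=25  ….oooo.[.]......…
10) q3 h=24  …..oooo[.]o.....…
11) q1 h=25  ….ooooo[o]......…
12) q2 h=26  …oooooo[.]......…
13) q1 h=27  …ooooo.[.]......…
14) q3 h=26  …oooooo[.]o.....…
15) q1 h=27  …oooooo[o]......…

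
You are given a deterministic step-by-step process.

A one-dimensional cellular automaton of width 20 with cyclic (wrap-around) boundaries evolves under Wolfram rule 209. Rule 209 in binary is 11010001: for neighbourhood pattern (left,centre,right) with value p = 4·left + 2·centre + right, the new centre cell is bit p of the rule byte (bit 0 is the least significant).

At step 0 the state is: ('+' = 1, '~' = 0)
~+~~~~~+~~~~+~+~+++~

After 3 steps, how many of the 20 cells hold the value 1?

gen 0: ~+~~~~~+~~~~+~+~+++~
gen 1: ~~++++~~+++~~~~~~+++
gen 2: +~~++++~~+++++++~~++
gen 3: ++~~++++~~+++++++~~+

14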